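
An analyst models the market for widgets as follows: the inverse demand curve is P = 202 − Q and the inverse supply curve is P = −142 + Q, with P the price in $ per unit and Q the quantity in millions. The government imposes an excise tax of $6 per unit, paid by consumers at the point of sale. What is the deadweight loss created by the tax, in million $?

Deadweight loss = $9 million.

Inverting to Q(P) form: Qd = 202 − P; Qs = P + 142.
Without the tax, 202 − P = P + 142 gives 2P = 60, so P* = $30 and Q* = 172.
With the tax collected from consumers, demand (in seller-price terms) shifts: Qd = 202 − (P + 6).
New equilibrium: consumers pay $33, sellers receive $27, Q = 169. (Wedge: Pb − Ps = 6.)
Quantity falls by |ΔQ| = |172 − 169| = 3.
DWL = ½ · t · |ΔQ| = ½ · 6 · 3 = $9.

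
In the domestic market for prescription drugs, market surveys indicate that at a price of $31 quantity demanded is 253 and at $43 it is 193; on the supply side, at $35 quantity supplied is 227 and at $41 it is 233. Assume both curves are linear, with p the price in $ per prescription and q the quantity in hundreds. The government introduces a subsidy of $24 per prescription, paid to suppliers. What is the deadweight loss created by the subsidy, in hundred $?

Demand slope: (193 − 253)/(43 − 31) = -5, so qd = 408 − 5p.
Supply slope: (233 − 227)/(41 − 35) = 1, so qs = p + 192.
Without the subsidy, 408 − 5p = p + 192 gives 6p = 216, so p* = $36 and q* = 228.
With a per-unit subsidy paid to suppliers, each receives p + 24 per unit sold, so supply becomes qs = (p + 24) + 192.
New equilibrium: consumers pay $32, suppliers receive $56, q = 248. (Wedge: pb − ps = −24.)
Quantity rises by |ΔQ| = |228 − 248| = 20.
DWL = ½ · t · |ΔQ| = ½ · 24 · 20 = $240.

Deadweight loss = $240 hundred.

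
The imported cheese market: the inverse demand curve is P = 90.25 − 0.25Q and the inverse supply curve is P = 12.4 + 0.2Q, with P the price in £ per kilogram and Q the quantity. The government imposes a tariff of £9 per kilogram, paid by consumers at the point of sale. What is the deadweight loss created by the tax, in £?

Deadweight loss = £90.

Rewrite in direct form: Qd = 361 − 4P and Qs = 5P − 62.
Without the tax, 361 − 4P = 5P − 62 gives 9P = 423, so P* = £47 and Q* = 173.
With the tax collected from consumers, demand (in seller-price terms) shifts: Qd = 361 − 4(P + 9).
New equilibrium: consumers pay £52, sellers receive £43, Q = 153. (Wedge: Pb − Ps = 9.)
Quantity falls by |ΔQ| = |173 − 153| = 20.
DWL = ½ · t · |ΔQ| = ½ · 9 · 20 = £90.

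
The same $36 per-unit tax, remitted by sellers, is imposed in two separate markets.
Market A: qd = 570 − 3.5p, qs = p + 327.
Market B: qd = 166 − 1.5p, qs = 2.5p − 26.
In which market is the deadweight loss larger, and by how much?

Market A: pre-tax p* = $54, q* = 381; post-tax q = 353; deadweight loss = $504.
Market B: pre-tax p* = $48, q* = 94; post-tax q = 60.25; deadweight loss = $607.5.
Difference: $504 vs $607.5 → market B is larger by $103.5.

Market B, by $103.5.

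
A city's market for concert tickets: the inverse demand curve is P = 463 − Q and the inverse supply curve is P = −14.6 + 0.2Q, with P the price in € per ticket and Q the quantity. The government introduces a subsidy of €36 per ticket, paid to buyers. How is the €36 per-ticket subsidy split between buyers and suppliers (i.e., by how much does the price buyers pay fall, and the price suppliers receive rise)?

Inverting to Q(P) form: Qd = 463 − P; Qs = 5P + 73.
Before the subsidy: set 463 − P = 5P + 73 → P* = €65, Q* = 398.
With a per-unit subsidy paid to buyers, each effectively pays P − 36, so demand becomes Qd = 463 − (P − 36).
New equilibrium: buyers pay €35, suppliers receive €71, Q = 428. (Wedge: Pb − Ps = −36.)
Gain to buyers: €30; to suppliers: €6. (They sum to €36.)

Buyers gain €30 per ticket; suppliers gain €6 per ticket.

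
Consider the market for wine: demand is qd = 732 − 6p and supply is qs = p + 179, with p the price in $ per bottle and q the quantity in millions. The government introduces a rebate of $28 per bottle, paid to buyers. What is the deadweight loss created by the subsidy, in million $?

Before the subsidy: set 732 − 6p = p + 179 → p* = $79, q* = 258.
With a per-unit subsidy paid to buyers, each effectively pays p − 28, so demand becomes qd = 732 − 6(p − 28).
New equilibrium: buyers pay $75, producers receive $103, q = 282. (Wedge: pb − ps = −28.)
Quantity rises by |ΔQ| = |258 − 282| = 24.
DWL = ½ · t · |ΔQ| = ½ · 28 · 24 = $336.

Deadweight loss = $336 million.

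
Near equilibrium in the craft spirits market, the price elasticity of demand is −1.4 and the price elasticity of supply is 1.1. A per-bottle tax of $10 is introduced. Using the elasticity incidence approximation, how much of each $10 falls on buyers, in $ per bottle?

Buyers bear ≈ $4.4 per bottle.

Incidence ratio: buyers' share ≈ εs / (εs + |εd|) = 1.1 / (1.1 + 1.4) = 0.44.
So buyers bear ≈ 0.44 × $10 = $4.4; producers bear $5.6.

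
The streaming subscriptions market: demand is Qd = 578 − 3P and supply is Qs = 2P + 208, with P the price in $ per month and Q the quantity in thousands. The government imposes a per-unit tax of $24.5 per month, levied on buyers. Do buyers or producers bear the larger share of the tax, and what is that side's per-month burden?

Without the tax, 578 − 3P = 2P + 208 gives 5P = 370, so P* = $74 and Q* = 356.
With the tax collected from buyers, demand (in seller-price terms) shifts: Qd = 578 − 3(P + 24.5).
Solving gives Q = 326.6 with buyers paying $83.8 and producers receiving $59.3 (the $24.5 wedge).
Per-month burden: buyers $9.8, producers $14.7.
Producers take the larger share because supply is less price-elastic here (demand slope 3 vs supply slope 2).
The less price-elastic side of the market bears the larger share of a per-unit tax.

Producers bear the larger share: $14.7 per month.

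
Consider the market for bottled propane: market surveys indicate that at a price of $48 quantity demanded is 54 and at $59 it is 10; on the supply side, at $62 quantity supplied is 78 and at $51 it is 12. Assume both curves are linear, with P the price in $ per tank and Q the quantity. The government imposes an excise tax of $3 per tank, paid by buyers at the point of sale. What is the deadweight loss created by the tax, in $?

Deadweight loss = $10.8.

Demand slope: (10 − 54)/(59 − 48) = -4, so Qd = 246 − 4P.
Supply slope: (12 − 78)/(51 − 62) = 6, so Qs = 6P − 294.
Before the tax: set 246 − 4P = 6P − 294 → P* = $54, Q* = 30.
With the tax collected from buyers, demand (in seller-price terms) shifts: Qd = 246 − 4(P + 3).
New equilibrium: buyers pay $55.8, sellers receive $52.8, Q = 22.8. (Wedge: Pb − Ps = 3.)
Quantity falls by |ΔQ| = |30 − 22.8| = 7.2.
DWL = ½ · t · |ΔQ| = ½ · 3 · 7.2 = $10.8.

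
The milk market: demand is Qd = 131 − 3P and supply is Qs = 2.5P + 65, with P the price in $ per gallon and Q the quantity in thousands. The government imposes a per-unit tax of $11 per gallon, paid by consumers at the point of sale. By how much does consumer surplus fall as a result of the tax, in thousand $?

Without the tax, 131 − 3P = 2.5P + 65 gives 5.5P = 66, so P* = $12 and Q* = 95.
With the tax collected from consumers, demand (in seller-price terms) shifts: Qd = 131 − 3(P + 11).
New equilibrium: consumers pay $17, producers receive $6, Q = 80. (Wedge: Pb − Ps = 11.)
ΔCS is the trapezoid between Q = 80 and Q = 95 of height $5: ½ · (95 + 80) · 5 = $437.5.

Consumer surplus falls by $437.5 thousand.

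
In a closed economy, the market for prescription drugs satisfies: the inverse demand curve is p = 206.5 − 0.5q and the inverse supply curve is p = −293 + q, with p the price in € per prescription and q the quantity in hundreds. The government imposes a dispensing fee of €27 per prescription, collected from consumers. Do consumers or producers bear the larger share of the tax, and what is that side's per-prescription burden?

Producers bear the larger share: €18 per prescription.

Rewrite in direct form: qd = 413 − 2p and qs = p + 293.
Before the tax: set 413 − 2p = p + 293 → p* = €40, q* = 333.
With the tax collected from consumers, demand (in seller-price terms) shifts: qd = 413 − 2(p + 27).
Solving gives q = 315 with consumers paying €49 and producers receiving €22 (the €27 wedge).
Per-prescription burden: consumers €9, producers €18.
Producers take the larger share because supply is less price-elastic here (demand slope 2 vs supply slope 1).
The less price-elastic side of the market bears the larger share of a per-unit tax.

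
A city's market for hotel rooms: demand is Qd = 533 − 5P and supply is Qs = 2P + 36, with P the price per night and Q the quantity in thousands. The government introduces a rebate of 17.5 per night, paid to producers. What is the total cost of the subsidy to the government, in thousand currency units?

Without the subsidy, 533 − 5P = 2P + 36 gives 7P = 497, so P* = 71 and Q* = 178.
With a per-unit subsidy paid to producers, each receives P + 17.5 per unit sold, so supply becomes Qs = 2(P + 17.5) + 36.
Solving gives Q = 203 with consumers paying 66 and producers receiving 83.5 (the 17.5 wedge).
Outlay = t · Q = 17.5 · 203 = 3552.5.

Government outlay = 3552.5 thousand.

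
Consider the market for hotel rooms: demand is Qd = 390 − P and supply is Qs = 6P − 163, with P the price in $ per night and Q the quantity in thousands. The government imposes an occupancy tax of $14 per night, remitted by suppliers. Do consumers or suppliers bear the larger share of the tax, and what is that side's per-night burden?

Consumers bear the larger share: $12 per night.

Before the tax: set 390 − P = 6P − 163 → P* = $79, Q* = 311.
With the tax collected from suppliers, supply shifts: Qs = 6(P − 14) − 163.
New equilibrium: consumers pay $91, suppliers receive $77, Q = 299. (Wedge: Pb − Ps = 14.)
Per-night burden: consumers $12, suppliers $2.
Consumers take the larger share because demand is less price-elastic here (demand slope 1 vs supply slope 6).
The less price-elastic side of the market bears the larger share of a per-unit tax.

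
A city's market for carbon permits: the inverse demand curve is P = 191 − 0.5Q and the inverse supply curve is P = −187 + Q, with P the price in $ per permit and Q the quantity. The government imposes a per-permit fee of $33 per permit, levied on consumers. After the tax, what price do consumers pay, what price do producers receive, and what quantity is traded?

Consumers pay $76; producers receive $43; quantity = 230.

Rewrite in direct form: Qd = 382 − 2P and Qs = P + 187.
Without the tax, 382 − 2P = P + 187 gives 3P = 195, so P* = $65 and Q* = 252.
With the tax collected from consumers, demand (in seller-price terms) shifts: Qd = 382 − 2(P + 33).
Solving gives Q = 230 with consumers paying $76 and producers receiving $43 (the $33 wedge).
The less price-elastic side of the market bears the larger share of a per-unit tax.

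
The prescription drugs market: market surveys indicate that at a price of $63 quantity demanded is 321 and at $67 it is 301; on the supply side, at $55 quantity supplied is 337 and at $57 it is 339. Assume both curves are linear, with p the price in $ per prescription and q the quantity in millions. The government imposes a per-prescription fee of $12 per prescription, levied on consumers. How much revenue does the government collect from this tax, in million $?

Demand slope: (301 − 321)/(67 − 63) = -5, so qd = 636 − 5p.
Supply slope: (339 − 337)/(57 − 55) = 1, so qs = p + 282.
Before the tax: set 636 − 5p = p + 282 → p* = $59, q* = 341.
With the tax collected from consumers, demand (in seller-price terms) shifts: qd = 636 − 5(p + 12).
New equilibrium: consumers pay $61, producers receive $49, q = 331. (Wedge: pb − ps = 12.)
Revenue = t · Q = 12 · 331 = $3972.

Tax revenue = $3972 million.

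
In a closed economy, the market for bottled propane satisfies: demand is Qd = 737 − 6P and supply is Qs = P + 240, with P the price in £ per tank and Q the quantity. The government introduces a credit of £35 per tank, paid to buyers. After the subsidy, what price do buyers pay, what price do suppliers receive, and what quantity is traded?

Without the subsidy, 737 − 6P = P + 240 gives 7P = 497, so P* = £71 and Q* = 311.
With a per-unit subsidy paid to buyers, each effectively pays P − 35, so demand becomes Qd = 737 − 6(P − 35).
New equilibrium: buyers pay £66, suppliers receive £101, Q = 341. (Wedge: Pb − Ps = −35.)

Buyers pay £66; suppliers receive £101; quantity = 341.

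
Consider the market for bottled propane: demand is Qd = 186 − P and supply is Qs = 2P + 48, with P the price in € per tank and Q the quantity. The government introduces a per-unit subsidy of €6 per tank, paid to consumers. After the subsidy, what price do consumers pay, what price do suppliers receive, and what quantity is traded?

Consumers pay €42; suppliers receive €48; quantity = 144.

Without the subsidy, 186 − P = 2P + 48 gives 3P = 138, so P* = €46 and Q* = 140.
With a per-unit subsidy paid to consumers, each effectively pays P − 6, so demand becomes Qd = 186 − (P − 6).
New equilibrium: consumers pay €42, suppliers receive €48, Q = 144. (Wedge: Pb − Ps = −6.)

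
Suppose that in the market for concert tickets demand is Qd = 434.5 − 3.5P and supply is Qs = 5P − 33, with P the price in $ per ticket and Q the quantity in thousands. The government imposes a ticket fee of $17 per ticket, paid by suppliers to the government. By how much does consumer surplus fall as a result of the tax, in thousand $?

Before the tax: set 434.5 − 3.5P = 5P − 33 → P* = $55, Q* = 242.
With the tax collected from suppliers, supply shifts: Qs = 5(P − 17) − 33.
Solving gives Q = 207 with consumers paying $65 and suppliers receiving $48 (the $17 wedge).
ΔCS is the trapezoid between Q = 207 and Q = 242 of height $10: ½ · (242 + 207) · 10 = $2245.

Consumer surplus falls by $2245 thousand.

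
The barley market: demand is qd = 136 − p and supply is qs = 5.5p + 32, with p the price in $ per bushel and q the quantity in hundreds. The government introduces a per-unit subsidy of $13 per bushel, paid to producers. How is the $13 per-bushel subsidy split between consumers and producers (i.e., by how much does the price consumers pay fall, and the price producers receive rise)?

Before the subsidy: set 136 − p = 5.5p + 32 → p* = $16, q* = 120.
With a per-unit subsidy paid to producers, each receives p + 13 per unit sold, so supply becomes qs = 5.5(p + 13) + 32.
New equilibrium: consumers pay $5, producers receive $18, q = 131. (Wedge: pb − ps = −13.)
Gain to consumers: $11; to producers: $2. (They sum to $13.)

Consumers gain $11 per bushel; producers gain $2 per bushel.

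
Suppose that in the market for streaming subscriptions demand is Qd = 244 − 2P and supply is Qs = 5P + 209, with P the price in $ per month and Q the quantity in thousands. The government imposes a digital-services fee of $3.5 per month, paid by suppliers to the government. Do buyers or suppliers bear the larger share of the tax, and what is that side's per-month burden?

Buyers bear the larger share: $2.5 per month.

Before the tax: set 244 − 2P = 5P + 209 → P* = $5, Q* = 234.
With the tax collected from suppliers, supply shifts: Qs = 5(P − 3.5) + 209.
Solving gives Q = 229 with buyers paying $7.5 and suppliers receiving $4 (the $3.5 wedge).
Per-month burden: buyers $2.5, suppliers $1.
Buyers take the larger share because demand is less price-elastic here (demand slope 2 vs supply slope 5).
The less price-elastic side of the market bears the larger share of a per-unit tax.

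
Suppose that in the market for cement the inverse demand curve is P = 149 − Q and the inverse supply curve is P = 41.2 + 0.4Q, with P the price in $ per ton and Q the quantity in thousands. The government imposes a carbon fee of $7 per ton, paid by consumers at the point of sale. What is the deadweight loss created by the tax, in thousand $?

Inverting to Q(P) form: Qd = 149 − P; Qs = 2.5P − 103.
Before the tax: set 149 − P = 2.5P − 103 → P* = $72, Q* = 77.
With the tax collected from consumers, demand (in seller-price terms) shifts: Qd = 149 − (P + 7).
Solving gives Q = 72 with consumers paying $77 and sellers receiving $70 (the $7 wedge).
Quantity falls by |ΔQ| = |77 − 72| = 5.
DWL = ½ · t · |ΔQ| = ½ · 7 · 5 = $17.5.

Deadweight loss = $17.5 thousand.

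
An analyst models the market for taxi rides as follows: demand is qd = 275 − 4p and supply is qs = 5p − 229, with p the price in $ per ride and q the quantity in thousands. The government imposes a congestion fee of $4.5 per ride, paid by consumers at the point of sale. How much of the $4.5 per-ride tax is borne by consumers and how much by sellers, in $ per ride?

Without the tax, 275 − 4p = 5p − 229 gives 9p = 504, so p* = $56 and q* = 51.
With the tax collected from consumers, demand (in seller-price terms) shifts: qd = 275 − 4(p + 4.5).
Solving gives q = 41 with consumers paying $58.5 and sellers receiving $54 (the $4.5 wedge).
Burden on consumers: $2.5; on sellers: $2. (They sum to $4.5.)
The less price-elastic side of the market bears the larger share of a per-unit tax.

Consumers bear $2.5 per ride; sellers bear $2 per ride.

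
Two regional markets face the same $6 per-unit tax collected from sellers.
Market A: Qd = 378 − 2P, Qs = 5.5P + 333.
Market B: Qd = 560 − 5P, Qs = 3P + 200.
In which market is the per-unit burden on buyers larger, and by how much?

Market A, by $2.15.

Market A: pre-tax P* = $6, Q* = 366; post-tax Q = 357.2; per-unit burden on buyers = $4.4.
Market B: pre-tax P* = $45, Q* = 335; post-tax Q = 323.75; per-unit burden on buyers = $2.25.
Difference: $4.4 vs $2.25 → market A is larger by $2.15.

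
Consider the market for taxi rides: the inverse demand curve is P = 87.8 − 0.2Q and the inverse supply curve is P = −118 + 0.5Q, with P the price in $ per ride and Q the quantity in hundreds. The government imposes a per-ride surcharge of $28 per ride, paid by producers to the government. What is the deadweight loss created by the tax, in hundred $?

Deadweight loss = $560 hundred.

Rewrite in direct form: Qd = 439 − 5P and Qs = 2P + 236.
Without the tax, 439 − 5P = 2P + 236 gives 7P = 203, so P* = $29 and Q* = 294.
With the tax collected from producers, supply shifts: Qs = 2(P − 28) + 236.
Solving gives Q = 254 with consumers paying $37 and producers receiving $9 (the $28 wedge).
Quantity falls by |ΔQ| = |294 − 254| = 40.
DWL = ½ · t · |ΔQ| = ½ · 28 · 40 = $560.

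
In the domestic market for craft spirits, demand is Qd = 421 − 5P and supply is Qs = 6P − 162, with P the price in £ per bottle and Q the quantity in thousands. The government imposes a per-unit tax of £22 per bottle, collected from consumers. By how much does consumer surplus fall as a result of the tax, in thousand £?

Before the tax: set 421 − 5P = 6P − 162 → P* = £53, Q* = 156.
With the tax collected from consumers, demand (in seller-price terms) shifts: Qd = 421 − 5(P + 22).
Solving gives Q = 96 with consumers paying £65 and suppliers receiving £43 (the £22 wedge).
ΔCS is the trapezoid between Q = 96 and Q = 156 of height £12: ½ · (156 + 96) · 12 = £1512.

Consumer surplus falls by £1512 thousand.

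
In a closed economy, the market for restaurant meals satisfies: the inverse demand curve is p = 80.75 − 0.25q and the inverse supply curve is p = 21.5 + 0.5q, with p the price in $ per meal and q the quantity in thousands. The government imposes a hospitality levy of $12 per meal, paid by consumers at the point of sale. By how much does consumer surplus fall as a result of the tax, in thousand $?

Inverting to q(p) form: qd = 323 − 4p; qs = 2p − 43.
Before the tax: set 323 − 4p = 2p − 43 → p* = $61, q* = 79.
With the tax collected from consumers, demand (in seller-price terms) shifts: qd = 323 − 4(p + 12).
Solving gives q = 63 with consumers paying $65 and suppliers receiving $53 (the $12 wedge).
ΔCS is the trapezoid between Q = 63 and Q = 79 of height $4: ½ · (79 + 63) · 4 = $284.

Consumer surplus falls by $284 thousand.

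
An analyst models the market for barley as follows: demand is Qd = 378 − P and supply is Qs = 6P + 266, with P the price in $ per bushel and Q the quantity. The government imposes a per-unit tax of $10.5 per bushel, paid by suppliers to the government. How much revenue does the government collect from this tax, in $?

Tax revenue = $3706.5.

Before the tax: set 378 − P = 6P + 266 → P* = $16, Q* = 362.
With the tax collected from suppliers, supply shifts: Qs = 6(P − 10.5) + 266.
New equilibrium: buyers pay $25, suppliers receive $14.5, Q = 353. (Wedge: Pb − Ps = 10.5.)
Revenue = t · Q = 10.5 · 353 = $3706.5.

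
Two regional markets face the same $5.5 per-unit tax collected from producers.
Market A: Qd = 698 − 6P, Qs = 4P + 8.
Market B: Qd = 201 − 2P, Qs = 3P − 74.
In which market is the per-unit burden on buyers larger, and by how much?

Market B, by $1.1.

Market A: pre-tax P* = $69, Q* = 284; post-tax Q = 270.8; per-unit burden on buyers = $2.2.
Market B: pre-tax P* = $55, Q* = 91; post-tax Q = 84.4; per-unit burden on buyers = $3.3.
Difference: $2.2 vs $3.3 → market B is larger by $1.1.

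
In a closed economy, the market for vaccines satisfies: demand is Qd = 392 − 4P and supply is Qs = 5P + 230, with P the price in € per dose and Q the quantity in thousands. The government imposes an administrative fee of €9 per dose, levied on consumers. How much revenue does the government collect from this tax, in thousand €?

Tax revenue = €2700 thousand.

Before the tax: set 392 − 4P = 5P + 230 → P* = €18, Q* = 320.
With the tax collected from consumers, demand (in seller-price terms) shifts: Qd = 392 − 4(P + 9).
New equilibrium: consumers pay €23, sellers receive €14, Q = 300. (Wedge: Pb − Ps = 9.)
Revenue = t · Q = 9 · 300 = €2700.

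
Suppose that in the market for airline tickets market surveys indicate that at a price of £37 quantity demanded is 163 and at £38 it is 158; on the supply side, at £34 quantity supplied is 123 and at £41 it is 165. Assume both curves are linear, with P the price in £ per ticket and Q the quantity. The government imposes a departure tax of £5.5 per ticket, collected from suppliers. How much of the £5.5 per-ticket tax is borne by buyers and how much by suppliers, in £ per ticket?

Demand slope: (158 − 163)/(38 − 37) = -5, so Qd = 348 − 5P.
Supply slope: (165 − 123)/(41 − 34) = 6, so Qs = 6P − 81.
Before the tax: set 348 − 5P = 6P − 81 → P* = £39, Q* = 153.
With the tax collected from suppliers, supply shifts: Qs = 6(P − 5.5) − 81.
Solving gives Q = 138 with buyers paying £42 and suppliers receiving £36.5 (the £5.5 wedge).
Burden on buyers: £3; on suppliers: £2.5. (They sum to £5.5.)
The less price-elastic side of the market bears the larger share of a per-unit tax.

Buyers bear £3 per ticket; suppliers bear £2.5 per ticket.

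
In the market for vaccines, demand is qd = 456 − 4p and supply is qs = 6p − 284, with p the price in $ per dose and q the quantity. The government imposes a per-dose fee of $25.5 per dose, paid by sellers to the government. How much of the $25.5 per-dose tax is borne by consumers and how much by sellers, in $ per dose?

Without the tax, 456 − 4p = 6p − 284 gives 10p = 740, so p* = $74 and q* = 160.
With the tax collected from sellers, supply shifts: qs = 6(p − 25.5) − 284.
New equilibrium: consumers pay $89.3, sellers receive $63.8, q = 98.8. (Wedge: pb − ps = 25.5.)
Burden on consumers: $15.3; on sellers: $10.2. (They sum to $25.5.)
The less price-elastic side of the market bears the larger share of a per-unit tax.

Consumers bear $15.3 per dose; sellers bear $10.2 per dose.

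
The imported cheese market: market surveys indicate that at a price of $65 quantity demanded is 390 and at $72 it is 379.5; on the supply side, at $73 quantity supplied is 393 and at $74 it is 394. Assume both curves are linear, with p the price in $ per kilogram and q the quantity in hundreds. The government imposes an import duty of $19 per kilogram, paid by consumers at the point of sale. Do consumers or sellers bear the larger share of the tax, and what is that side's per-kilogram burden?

Sellers bear the larger share: $11.4 per kilogram.

Demand slope: (379.5 − 390)/(72 − 65) = -1.5, so qd = 487.5 − 1.5p.
Supply slope: (394 − 393)/(74 − 73) = 1, so qs = p + 320.
Before the tax: set 487.5 − 1.5p = p + 320 → p* = $67, q* = 387.
With the tax collected from consumers, demand (in seller-price terms) shifts: qd = 487.5 − 1.5(p + 19).
Solving gives q = 375.6 with consumers paying $74.6 and sellers receiving $55.6 (the $19 wedge).
Per-kilogram burden: consumers $7.6, sellers $11.4.
Sellers take the larger share because supply is less price-elastic here (demand slope 1.5 vs supply slope 1).
The less price-elastic side of the market bears the larger share of a per-unit tax.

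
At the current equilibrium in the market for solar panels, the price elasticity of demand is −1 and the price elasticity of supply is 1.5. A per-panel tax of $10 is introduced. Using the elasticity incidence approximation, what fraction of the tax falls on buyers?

Incidence ratio: buyers' share ≈ εs / (εs + |εd|) = 1.5 / (1.5 + 1) = 0.6.
Supply is the more elastic side, so buyers bear the larger share.

Buyers' share ≈ 0.6.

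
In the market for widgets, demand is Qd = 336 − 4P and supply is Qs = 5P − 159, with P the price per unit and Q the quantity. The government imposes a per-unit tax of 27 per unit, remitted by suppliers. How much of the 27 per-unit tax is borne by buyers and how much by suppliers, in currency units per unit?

Without the tax, 336 − 4P = 5P − 159 gives 9P = 495, so P* = 55 and Q* = 116.
With the tax collected from suppliers, supply shifts: Qs = 5(P − 27) − 159.
New equilibrium: buyers pay 70, suppliers receive 43, Q = 56. (Wedge: Pb − Ps = 27.)
Burden on buyers: 15; on suppliers: 12. (They sum to 27.)
The less price-elastic side of the market bears the larger share of a per-unit tax.

Buyers bear 15 per unit; suppliers bear 12 per unit.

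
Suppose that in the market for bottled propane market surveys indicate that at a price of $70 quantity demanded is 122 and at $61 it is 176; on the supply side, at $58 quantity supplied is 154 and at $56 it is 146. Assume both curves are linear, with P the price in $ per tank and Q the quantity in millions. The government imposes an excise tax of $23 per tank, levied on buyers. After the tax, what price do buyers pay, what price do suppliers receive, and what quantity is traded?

Buyers pay $71.2; suppliers receive $48.2; quantity = 114.8.

Demand slope: (176 − 122)/(61 − 70) = -6, so Qd = 542 − 6P.
Supply slope: (146 − 154)/(56 − 58) = 4, so Qs = 4P − 78.
Without the tax, 542 − 6P = 4P − 78 gives 10P = 620, so P* = $62 and Q* = 170.
With the tax collected from buyers, demand (in seller-price terms) shifts: Qd = 542 − 6(P + 23).
New equilibrium: buyers pay $71.2, suppliers receive $48.2, Q = 114.8. (Wedge: Pb − Ps = 23.)
The less price-elastic side of the market bears the larger share of a per-unit tax.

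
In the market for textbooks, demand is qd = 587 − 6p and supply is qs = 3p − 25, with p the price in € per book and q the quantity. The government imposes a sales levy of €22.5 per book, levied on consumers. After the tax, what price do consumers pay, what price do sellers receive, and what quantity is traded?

Without the tax, 587 − 6p = 3p − 25 gives 9p = 612, so p* = €68 and q* = 179.
With the tax collected from consumers, demand (in seller-price terms) shifts: qd = 587 − 6(p + 22.5).
New equilibrium: consumers pay €75.5, sellers receive €53, q = 134. (Wedge: pb − ps = 22.5.)
The less price-elastic side of the market bears the larger share of a per-unit tax.

Consumers pay €75.5; sellers receive €53; quantity = 134.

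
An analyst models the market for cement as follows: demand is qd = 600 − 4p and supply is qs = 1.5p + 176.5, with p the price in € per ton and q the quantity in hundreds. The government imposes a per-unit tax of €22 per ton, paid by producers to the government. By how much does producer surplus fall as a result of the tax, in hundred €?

Producer surplus falls by €4480 hundred.

Without the tax, 600 − 4p = 1.5p + 176.5 gives 5.5p = 423.5, so p* = €77 and q* = 292.
With the tax collected from producers, supply shifts: qs = 1.5(p − 22) + 176.5.
New equilibrium: buyers pay €83, producers receive €61, q = 268. (Wedge: pb − ps = 22.)
ΔPS is the trapezoid between Q = 268 and Q = 292 of height €16: ½ · (292 + 268) · 16 = €4480.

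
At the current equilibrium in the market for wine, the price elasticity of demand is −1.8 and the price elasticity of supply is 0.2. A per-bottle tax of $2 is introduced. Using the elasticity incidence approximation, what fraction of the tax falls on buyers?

Incidence ratio: buyers' share ≈ εs / (εs + |εd|) = 0.2 / (0.2 + 1.8) = 0.1.
Supply is the less elastic side, so buyers bear the smaller share.

Buyers' share ≈ 0.1.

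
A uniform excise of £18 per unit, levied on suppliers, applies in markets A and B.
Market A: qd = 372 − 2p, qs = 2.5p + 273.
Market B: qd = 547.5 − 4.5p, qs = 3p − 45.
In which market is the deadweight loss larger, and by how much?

Market A: pre-tax p* = £22, q* = 328; post-tax q = 308; deadweight loss = £180.
Market B: pre-tax p* = £79, q* = 192; post-tax q = 159.6; deadweight loss = £291.6.
Difference: £180 vs £291.6 → market B is larger by £111.6.

Market B, by £111.6.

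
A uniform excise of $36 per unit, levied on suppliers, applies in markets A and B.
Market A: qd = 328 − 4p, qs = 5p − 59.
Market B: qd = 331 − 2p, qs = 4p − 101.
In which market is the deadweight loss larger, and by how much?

Market A: pre-tax p* = $43, q* = 156; post-tax q = 76; deadweight loss = $1440.
Market B: pre-tax p* = $72, q* = 187; post-tax q = 139; deadweight loss = $864.
Difference: $1440 vs $864 → market A is larger by $576.

Market A, by $576.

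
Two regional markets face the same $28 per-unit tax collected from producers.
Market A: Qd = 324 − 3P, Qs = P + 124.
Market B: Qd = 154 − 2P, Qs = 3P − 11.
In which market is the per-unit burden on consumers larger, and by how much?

Market A: pre-tax P* = $50, Q* = 174; post-tax Q = 153; per-unit burden on consumers = $7.
Market B: pre-tax P* = $33, Q* = 88; post-tax Q = 54.4; per-unit burden on consumers = $16.8.
Difference: $7 vs $16.8 → market B is larger by $9.8.

Market B, by $9.8.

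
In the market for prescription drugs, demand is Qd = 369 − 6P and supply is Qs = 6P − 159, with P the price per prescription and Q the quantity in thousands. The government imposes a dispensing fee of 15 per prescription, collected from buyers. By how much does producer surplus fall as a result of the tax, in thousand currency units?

Producer surplus falls by 618.75 thousand.

Before the tax: set 369 − 6P = 6P − 159 → P* = 44, Q* = 105.
With the tax collected from buyers, demand (in seller-price terms) shifts: Qd = 369 − 6(P + 15).
Solving gives Q = 60 with buyers paying 51.5 and suppliers receiving 36.5 (the 15 wedge).
ΔPS is the trapezoid between Q = 60 and Q = 105 of height 7.5: ½ · (105 + 60) · 7.5 = 618.75.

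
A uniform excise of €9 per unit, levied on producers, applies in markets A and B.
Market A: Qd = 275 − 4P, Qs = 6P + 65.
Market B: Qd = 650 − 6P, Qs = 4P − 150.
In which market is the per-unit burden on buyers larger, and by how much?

Market A: pre-tax P* = €21, Q* = 191; post-tax Q = 169.4; per-unit burden on buyers = €5.4.
Market B: pre-tax P* = €80, Q* = 170; post-tax Q = 148.4; per-unit burden on buyers = €3.6.
Difference: €5.4 vs €3.6 → market A is larger by €1.8.

Market A, by €1.8.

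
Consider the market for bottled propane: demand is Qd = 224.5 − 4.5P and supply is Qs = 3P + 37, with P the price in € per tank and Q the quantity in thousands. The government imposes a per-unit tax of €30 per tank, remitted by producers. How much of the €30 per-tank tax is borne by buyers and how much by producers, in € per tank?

Buyers bear €12 per tank; producers bear €18 per tank.

Without the tax, 224.5 − 4.5P = 3P + 37 gives 7.5P = 187.5, so P* = €25 and Q* = 112.
With the tax collected from producers, supply shifts: Qs = 3(P − 30) + 37.
New equilibrium: buyers pay €37, producers receive €7, Q = 58. (Wedge: Pb − Ps = 30.)
Burden on buyers: €12; on producers: €18. (They sum to €30.)
The less price-elastic side of the market bears the larger share of a per-unit tax.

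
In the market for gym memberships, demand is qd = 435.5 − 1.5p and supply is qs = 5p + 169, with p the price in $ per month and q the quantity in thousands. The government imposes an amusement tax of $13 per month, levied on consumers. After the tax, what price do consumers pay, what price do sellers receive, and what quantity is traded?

Without the tax, 435.5 − 1.5p = 5p + 169 gives 6.5p = 266.5, so p* = $41 and q* = 374.
With the tax collected from consumers, demand (in seller-price terms) shifts: qd = 435.5 − 1.5(p + 13).
Solving gives q = 359 with consumers paying $51 and sellers receiving $38 (the $13 wedge).

Consumers pay $51; sellers receive $38; quantity = 359.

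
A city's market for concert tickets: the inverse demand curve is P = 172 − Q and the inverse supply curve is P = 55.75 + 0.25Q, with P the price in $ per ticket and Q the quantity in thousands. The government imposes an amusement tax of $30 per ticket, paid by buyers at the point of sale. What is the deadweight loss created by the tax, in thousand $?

Deadweight loss = $360 thousand.

Rewrite in direct form: Qd = 172 − P and Qs = 4P − 223.
Without the tax, 172 − P = 4P − 223 gives 5P = 395, so P* = $79 and Q* = 93.
With the tax collected from buyers, demand (in seller-price terms) shifts: Qd = 172 − (P + 30).
New equilibrium: buyers pay $103, suppliers receive $73, Q = 69. (Wedge: Pb − Ps = 30.)
Quantity falls by |ΔQ| = |93 − 69| = 24.
DWL = ½ · t · |ΔQ| = ½ · 30 · 24 = $360.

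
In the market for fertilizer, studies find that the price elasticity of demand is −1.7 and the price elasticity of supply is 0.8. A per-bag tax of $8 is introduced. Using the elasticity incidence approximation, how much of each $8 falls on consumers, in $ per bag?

Incidence ratio: consumers' share ≈ εs / (εs + |εd|) = 0.8 / (0.8 + 1.7) = 0.32.
So consumers bear ≈ 0.32 × $8 = $2.56; suppliers bear $5.44.

Consumers bear ≈ $2.56 per bag.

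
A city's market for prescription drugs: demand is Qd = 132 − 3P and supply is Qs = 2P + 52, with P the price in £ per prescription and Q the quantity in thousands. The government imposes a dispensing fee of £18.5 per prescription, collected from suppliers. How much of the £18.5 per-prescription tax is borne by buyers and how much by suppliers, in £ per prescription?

Without the tax, 132 − 3P = 2P + 52 gives 5P = 80, so P* = £16 and Q* = 84.
With the tax collected from suppliers, supply shifts: Qs = 2(P − 18.5) + 52.
New equilibrium: buyers pay £23.4, suppliers receive £4.9, Q = 61.8. (Wedge: Pb − Ps = 18.5.)
Burden on buyers: £7.4; on suppliers: £11.1. (They sum to £18.5.)

Buyers bear £7.4 per prescription; suppliers bear £11.1 per prescription.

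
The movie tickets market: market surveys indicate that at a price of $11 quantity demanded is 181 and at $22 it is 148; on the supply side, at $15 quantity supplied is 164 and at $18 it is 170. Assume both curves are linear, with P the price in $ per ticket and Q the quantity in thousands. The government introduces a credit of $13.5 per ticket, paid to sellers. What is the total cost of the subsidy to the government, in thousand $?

Government outlay = $2459.7 thousand.

Demand slope: (148 − 181)/(22 − 11) = -3, so Qd = 214 − 3P.
Supply slope: (170 − 164)/(18 − 15) = 2, so Qs = 2P + 134.
Before the subsidy: set 214 − 3P = 2P + 134 → P* = $16, Q* = 166.
With a per-unit subsidy paid to sellers, each receives P + 13.5 per unit sold, so supply becomes Qs = 2(P + 13.5) + 134.
New equilibrium: buyers pay $10.6, sellers receive $24.1, Q = 182.2. (Wedge: Pb − Ps = −13.5.)
Outlay = t · Q = 13.5 · 182.2 = $2459.7.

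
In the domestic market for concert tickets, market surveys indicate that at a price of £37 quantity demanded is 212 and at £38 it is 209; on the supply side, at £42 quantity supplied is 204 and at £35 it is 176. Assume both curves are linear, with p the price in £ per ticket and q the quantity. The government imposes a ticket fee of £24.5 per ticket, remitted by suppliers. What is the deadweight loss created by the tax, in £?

Demand slope: (209 − 212)/(38 − 37) = -3, so qd = 323 − 3p.
Supply slope: (176 − 204)/(35 − 42) = 4, so qs = 4p + 36.
Without the tax, 323 − 3p = 4p + 36 gives 7p = 287, so p* = £41 and q* = 200.
With the tax collected from suppliers, supply shifts: qs = 4(p − 24.5) + 36.
New equilibrium: consumers pay £55, suppliers receive £30.5, q = 158. (Wedge: pb − ps = 24.5.)
Quantity falls by |ΔQ| = |200 − 158| = 42.
DWL = ½ · t · |ΔQ| = ½ · 24.5 · 42 = £514.5.

Deadweight loss = £514.5.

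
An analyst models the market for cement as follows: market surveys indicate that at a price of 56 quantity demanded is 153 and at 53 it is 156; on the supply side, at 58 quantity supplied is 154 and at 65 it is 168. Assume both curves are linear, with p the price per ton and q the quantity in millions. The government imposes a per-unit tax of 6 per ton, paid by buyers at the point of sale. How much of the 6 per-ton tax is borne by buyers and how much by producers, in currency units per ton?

Demand slope: (156 − 153)/(53 − 56) = -1, so qd = 209 − p.
Supply slope: (168 − 154)/(65 − 58) = 2, so qs = 2p + 38.
Without the tax, 209 − p = 2p + 38 gives 3p = 171, so p* = 57 and q* = 152.
With the tax collected from buyers, demand (in seller-price terms) shifts: qd = 209 − (p + 6).
Solving gives q = 148 with buyers paying 61 and producers receiving 55 (the 6 wedge).
Burden on buyers: 4; on producers: 2. (They sum to 6.)

Buyers bear 4 per ton; producers bear 2 per ton.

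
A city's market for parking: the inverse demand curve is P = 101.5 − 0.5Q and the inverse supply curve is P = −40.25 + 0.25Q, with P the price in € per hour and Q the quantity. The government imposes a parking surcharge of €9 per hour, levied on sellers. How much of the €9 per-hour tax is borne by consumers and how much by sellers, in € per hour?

Consumers bear €6 per hour; sellers bear €3 per hour.

Rewrite in direct form: Qd = 203 − 2P and Qs = 4P + 161.
Without the tax, 203 − 2P = 4P + 161 gives 6P = 42, so P* = €7 and Q* = 189.
With the tax collected from sellers, supply shifts: Qs = 4(P − 9) + 161.
Solving gives Q = 177 with consumers paying €13 and sellers receiving €4 (the €9 wedge).
Burden on consumers: €6; on sellers: €3. (They sum to €9.)
The less price-elastic side of the market bears the larger share of a per-unit tax.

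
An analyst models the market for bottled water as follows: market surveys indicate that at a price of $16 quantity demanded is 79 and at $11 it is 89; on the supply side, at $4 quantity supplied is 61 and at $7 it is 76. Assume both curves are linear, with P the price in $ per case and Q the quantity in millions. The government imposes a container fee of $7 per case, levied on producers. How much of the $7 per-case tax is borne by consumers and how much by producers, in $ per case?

Consumers bear $5 per case; producers bear $2 per case.

Demand slope: (89 − 79)/(11 − 16) = -2, so Qd = 111 − 2P.
Supply slope: (76 − 61)/(7 − 4) = 5, so Qs = 5P + 41.
Before the tax: set 111 − 2P = 5P + 41 → P* = $10, Q* = 91.
With the tax collected from producers, supply shifts: Qs = 5(P − 7) + 41.
New equilibrium: consumers pay $15, producers receive $8, Q = 81. (Wedge: Pb − Ps = 7.)
Burden on consumers: $5; on producers: $2. (They sum to $7.)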